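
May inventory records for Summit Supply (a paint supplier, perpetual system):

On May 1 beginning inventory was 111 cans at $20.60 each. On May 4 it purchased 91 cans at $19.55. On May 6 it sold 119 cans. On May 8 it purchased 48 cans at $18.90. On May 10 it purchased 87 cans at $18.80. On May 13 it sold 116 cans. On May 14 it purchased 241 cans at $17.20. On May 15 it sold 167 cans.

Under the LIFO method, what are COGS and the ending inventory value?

COGS = $7,411.95; ending inventory = $3,341.70

May 6, 119 sold [LIFO — newest first]: 91 @ $19.55 + 28 @ $20.60 = $2,355.85
May 13, 116 sold [LIFO — newest first]: 87 @ $18.80 + 29 @ $18.90 = $2,183.70
May 15, 167 sold [LIFO — newest first]: 167 @ $17.20 = $2,872.40
Total COGS = $2,355.85 + $2,183.70 + $2,872.40 = $7,411.95
Ending inventory: 83 @ $20.60 + 19 @ $18.90 + 74 @ $17.20 = $3,341.70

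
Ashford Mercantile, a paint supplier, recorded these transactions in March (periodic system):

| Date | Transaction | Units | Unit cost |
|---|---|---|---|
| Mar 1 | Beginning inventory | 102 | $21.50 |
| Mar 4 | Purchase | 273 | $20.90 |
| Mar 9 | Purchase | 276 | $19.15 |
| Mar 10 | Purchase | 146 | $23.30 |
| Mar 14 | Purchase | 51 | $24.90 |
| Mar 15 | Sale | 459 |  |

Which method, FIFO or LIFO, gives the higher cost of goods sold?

FIFO COGS: 102 @ $21.50 + 273 @ $20.90 + 84 @ $19.15 = $9,507.30
LIFO COGS: 51 @ $24.90 + 146 @ $23.30 + 262 @ $19.15 = $9,689.00

LIFO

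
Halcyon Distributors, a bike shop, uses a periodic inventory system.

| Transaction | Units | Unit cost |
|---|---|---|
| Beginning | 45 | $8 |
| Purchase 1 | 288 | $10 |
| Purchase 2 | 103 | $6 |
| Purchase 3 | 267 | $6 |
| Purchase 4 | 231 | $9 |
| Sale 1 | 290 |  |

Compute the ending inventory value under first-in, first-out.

Sale 1 (290) [FIFO — oldest first]: 45 @ $8 + 245 @ $10 = $2,810
Ending inventory: 43 @ $10 + 103 @ $6 + 267 @ $6 + 231 @ $9 = $4,729

Ending inventory = $4,729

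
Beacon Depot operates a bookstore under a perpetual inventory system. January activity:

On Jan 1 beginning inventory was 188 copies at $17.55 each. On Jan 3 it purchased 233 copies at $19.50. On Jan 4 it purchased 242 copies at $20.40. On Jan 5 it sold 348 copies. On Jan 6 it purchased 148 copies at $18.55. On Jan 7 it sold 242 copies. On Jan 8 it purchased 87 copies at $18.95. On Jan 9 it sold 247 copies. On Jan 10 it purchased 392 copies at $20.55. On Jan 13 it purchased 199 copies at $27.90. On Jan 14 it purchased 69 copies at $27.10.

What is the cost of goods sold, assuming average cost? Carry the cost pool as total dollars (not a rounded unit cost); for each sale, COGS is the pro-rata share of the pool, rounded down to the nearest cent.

COGS = $16,013.70

After Jan 1: 188 on hand, pool $3,299.40 (≈ $17.5500 each)
After Jan 3: 421 on hand, pool $7,842.90 (≈ $18.6292 each)
After Jan 4: 663 on hand, pool $12,779.70 (≈ $19.2756 each)
Jan 5, sell 348: 348/663 × $12,779.70 → $6,707.89
After Jan 6: 463 on hand, pool $8,817.21 (≈ $19.0437 each)
Jan 7, sell 242: 242/463 × $8,817.21 → $4,608.56
After Jan 8: 308 on hand, pool $5,857.30 (≈ $19.0172 each)
Jan 9, sell 247: 247/308 × $5,857.30 → $4,697.25
After Jan 10: 453 on hand, pool $9,215.65 (≈ $20.3436 each)
After Jan 13: 652 on hand, pool $14,767.75 (≈ $22.6499 each)
After Jan 14: 721 on hand, pool $16,637.65 (≈ $23.0758 each)
Total COGS = $6,707.89 + $4,608.56 + $4,697.25 = $16,013.70
Ending inventory (cost pool remaining) = $16,637.65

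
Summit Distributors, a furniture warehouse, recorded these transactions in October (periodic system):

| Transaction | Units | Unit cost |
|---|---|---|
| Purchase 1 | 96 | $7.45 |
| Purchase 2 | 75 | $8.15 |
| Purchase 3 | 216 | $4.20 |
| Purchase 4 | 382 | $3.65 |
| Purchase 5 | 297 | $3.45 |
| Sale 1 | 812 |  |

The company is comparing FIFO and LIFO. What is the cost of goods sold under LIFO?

FIFO COGS: 96 @ $7.45 + 75 @ $8.15 + 216 @ $4.20 + 382 @ $3.65 + 43 @ $3.45 = $3,776.30
LIFO COGS: 297 @ $3.45 + 382 @ $3.65 + 133 @ $4.20 = $2,977.55

COGS = $2,977.55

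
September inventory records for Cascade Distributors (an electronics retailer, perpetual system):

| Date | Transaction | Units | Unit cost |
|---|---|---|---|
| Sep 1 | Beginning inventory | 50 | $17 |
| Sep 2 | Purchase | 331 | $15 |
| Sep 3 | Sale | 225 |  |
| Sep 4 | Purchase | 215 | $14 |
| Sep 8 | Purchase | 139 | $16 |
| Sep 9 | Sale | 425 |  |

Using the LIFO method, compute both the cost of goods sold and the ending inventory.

COGS = $9,674; ending inventory = $1,375

Sep 3, 225 sold [LIFO — newest first]: 225 @ $15 = $3,375
Sep 9, 425 sold [LIFO — newest first]: 139 @ $16 + 215 @ $14 + 71 @ $15 = $6,299
Total COGS = $3,375 + $6,299 = $9,674
Ending inventory: 50 @ $17 + 35 @ $15 = $1,375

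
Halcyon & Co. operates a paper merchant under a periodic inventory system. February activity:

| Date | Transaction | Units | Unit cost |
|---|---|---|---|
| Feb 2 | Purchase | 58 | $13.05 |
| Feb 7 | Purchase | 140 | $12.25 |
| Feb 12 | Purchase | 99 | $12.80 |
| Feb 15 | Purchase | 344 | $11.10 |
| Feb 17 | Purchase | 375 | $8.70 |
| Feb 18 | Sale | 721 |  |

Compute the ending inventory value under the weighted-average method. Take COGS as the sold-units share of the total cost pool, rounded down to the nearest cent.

Feb 18, sell 721: 721/1016 × $10,820.00 → $7,678.36
Ending inventory (cost pool remaining) = $3,141.64
Check: goods available $10,820.00 = COGS $7,678.36 + ending $3,141.64

Ending inventory = $3,141.64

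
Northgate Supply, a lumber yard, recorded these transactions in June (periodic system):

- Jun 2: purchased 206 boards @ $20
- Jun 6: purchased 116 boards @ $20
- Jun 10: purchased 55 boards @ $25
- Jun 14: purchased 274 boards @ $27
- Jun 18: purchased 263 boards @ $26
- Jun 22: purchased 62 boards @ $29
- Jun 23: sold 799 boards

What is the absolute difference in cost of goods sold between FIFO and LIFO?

$1,248

FIFO COGS: 206 @ $20 + 116 @ $20 + 55 @ $25 + 274 @ $27 + 148 @ $26 = $19,061
LIFO COGS: 62 @ $29 + 263 @ $26 + 274 @ $27 + 55 @ $25 + 116 @ $20 + 29 @ $20 = $20,309
Difference = |$19,061 − $20,309| = $1,248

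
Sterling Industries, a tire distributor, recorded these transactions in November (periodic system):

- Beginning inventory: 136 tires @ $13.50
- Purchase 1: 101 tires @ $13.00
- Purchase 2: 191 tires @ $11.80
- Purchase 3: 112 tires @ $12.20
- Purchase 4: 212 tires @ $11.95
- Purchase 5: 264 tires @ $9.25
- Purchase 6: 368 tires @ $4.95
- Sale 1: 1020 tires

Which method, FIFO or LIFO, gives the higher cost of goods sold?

FIFO

FIFO COGS: 136 @ $13.50 + 101 @ $13.00 + 191 @ $11.80 + 112 @ $12.20 + 212 @ $11.95 + 264 @ $9.25 + 4 @ $4.95 = $11,764.40
LIFO COGS: 368 @ $4.95 + 264 @ $9.25 + 212 @ $11.95 + 112 @ $12.20 + 64 @ $11.80 = $8,918.60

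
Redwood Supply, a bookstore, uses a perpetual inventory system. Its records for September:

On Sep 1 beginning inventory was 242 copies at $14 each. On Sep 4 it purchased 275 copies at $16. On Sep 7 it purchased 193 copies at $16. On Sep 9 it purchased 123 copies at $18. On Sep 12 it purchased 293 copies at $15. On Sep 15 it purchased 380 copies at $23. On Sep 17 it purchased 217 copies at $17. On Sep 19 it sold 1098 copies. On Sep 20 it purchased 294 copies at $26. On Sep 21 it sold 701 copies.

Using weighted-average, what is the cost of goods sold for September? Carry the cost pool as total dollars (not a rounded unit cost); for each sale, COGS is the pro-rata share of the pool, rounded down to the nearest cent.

After Sep 1: 242 on hand, pool $3,388.00 (≈ $14.0000 each)
After Sep 4: 517 on hand, pool $7,788.00 (≈ $15.0638 each)
After Sep 7: 710 on hand, pool $10,876.00 (≈ $15.3183 each)
After Sep 9: 833 on hand, pool $13,090.00 (≈ $15.7143 each)
After Sep 12: 1126 on hand, pool $17,485.00 (≈ $15.5284 each)
After Sep 15: 1506 on hand, pool $26,225.00 (≈ $17.4137 each)
After Sep 17: 1723 on hand, pool $29,914.00 (≈ $17.3616 each)
Sep 19, sell 1098: 1098/1723 × $29,914.00 → $19,063.01
After Sep 20: 919 on hand, pool $18,494.99 (≈ $20.1251 each)
Sep 21, sell 701: 701/919 × $18,494.99 → $14,107.71
Total COGS = $19,063.01 + $14,107.71 = $33,170.72
Ending inventory (cost pool remaining) = $4,387.28

COGS = $33,170.72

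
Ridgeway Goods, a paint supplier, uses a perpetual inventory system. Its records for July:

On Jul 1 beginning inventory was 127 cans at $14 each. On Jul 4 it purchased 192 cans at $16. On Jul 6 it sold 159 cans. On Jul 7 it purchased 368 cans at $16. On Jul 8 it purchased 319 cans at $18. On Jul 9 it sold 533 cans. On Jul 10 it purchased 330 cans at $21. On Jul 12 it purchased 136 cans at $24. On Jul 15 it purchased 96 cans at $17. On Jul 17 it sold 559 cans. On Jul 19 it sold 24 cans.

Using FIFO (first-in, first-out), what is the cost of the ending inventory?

Ending inventory = $6,177

Jul 6, 159 sold [FIFO — oldest first]: 127 @ $14 + 32 @ $16 = $2,290
Jul 9, 533 sold [FIFO — oldest first]: 160 @ $16 + 368 @ $16 + 5 @ $18 = $8,538
Jul 17, 559 sold [FIFO — oldest first]: 314 @ $18 + 245 @ $21 = $10,797
Jul 19, 24 sold [FIFO — oldest first]: 24 @ $21 = $504
Total COGS = $2,290 + $8,538 + $10,797 + $504 = $22,129
Ending inventory: 61 @ $21 + 136 @ $24 + 96 @ $17 = $6,177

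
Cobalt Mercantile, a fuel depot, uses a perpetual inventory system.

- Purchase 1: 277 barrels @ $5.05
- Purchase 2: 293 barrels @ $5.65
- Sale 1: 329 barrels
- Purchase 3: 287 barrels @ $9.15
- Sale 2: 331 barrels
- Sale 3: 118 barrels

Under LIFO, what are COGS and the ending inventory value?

Sale 1 (329) [LIFO — newest first]: 293 @ $5.65 + 36 @ $5.05 = $1,837.25
Sale 2 (331) [LIFO — newest first]: 287 @ $9.15 + 44 @ $5.05 = $2,848.25
Sale 3 (118) [LIFO — newest first]: 118 @ $5.05 = $595.90
Total COGS = $1,837.25 + $2,848.25 + $595.90 = $5,281.40
Ending inventory: 79 @ $5.05 = $398.95

COGS = $5,281.40; ending inventory = $398.95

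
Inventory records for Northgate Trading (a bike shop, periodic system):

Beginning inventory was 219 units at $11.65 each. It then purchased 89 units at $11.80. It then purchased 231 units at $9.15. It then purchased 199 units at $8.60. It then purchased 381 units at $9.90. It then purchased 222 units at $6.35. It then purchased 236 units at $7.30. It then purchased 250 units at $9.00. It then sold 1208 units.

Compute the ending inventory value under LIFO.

Sale 1 (1208) [LIFO — newest first]: 250 @ $9.00 + 236 @ $7.30 + 222 @ $6.35 + 381 @ $9.90 + 119 @ $8.60 = $10,177.80
Ending inventory: 219 @ $11.65 + 89 @ $11.80 + 231 @ $9.15 + 80 @ $8.60 = $6,403.20
Check: goods available $16,581.00 = COGS $10,177.80 + ending $6,403.20

Ending inventory = $6,403.20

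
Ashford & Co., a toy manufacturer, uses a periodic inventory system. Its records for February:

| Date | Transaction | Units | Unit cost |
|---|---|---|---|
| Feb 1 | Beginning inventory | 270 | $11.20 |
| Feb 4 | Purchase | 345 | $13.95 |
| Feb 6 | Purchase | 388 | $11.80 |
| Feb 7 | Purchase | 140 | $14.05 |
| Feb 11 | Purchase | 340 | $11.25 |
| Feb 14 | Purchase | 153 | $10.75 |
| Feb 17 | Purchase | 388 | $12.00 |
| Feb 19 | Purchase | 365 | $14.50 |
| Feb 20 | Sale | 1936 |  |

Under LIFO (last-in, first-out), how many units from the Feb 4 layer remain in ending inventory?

Feb 20, 1936 sold [LIFO — newest first]: 365 @ $14.50 + 388 @ $12.00 + 153 @ $10.75 + 340 @ $11.25 + 140 @ $14.05 + 388 @ $11.80 + 162 @ $13.95 = $24,223.55
Ending inventory: 270 @ $11.20 + 183 @ $13.95 = $5,576.85

183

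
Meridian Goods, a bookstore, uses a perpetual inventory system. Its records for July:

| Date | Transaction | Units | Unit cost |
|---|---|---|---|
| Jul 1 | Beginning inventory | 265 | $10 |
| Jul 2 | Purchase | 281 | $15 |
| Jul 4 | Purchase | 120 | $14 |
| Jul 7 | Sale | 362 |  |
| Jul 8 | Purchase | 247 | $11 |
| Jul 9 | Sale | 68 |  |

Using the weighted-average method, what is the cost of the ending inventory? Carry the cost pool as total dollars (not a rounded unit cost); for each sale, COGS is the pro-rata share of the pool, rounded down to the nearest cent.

Ending inventory = $5,800.76

After Jul 1: 265 on hand, pool $2,650.00 (≈ $10.0000 each)
After Jul 2: 546 on hand, pool $6,865.00 (≈ $12.5733 each)
After Jul 4: 666 on hand, pool $8,545.00 (≈ $12.8303 each)
Jul 7, sell 362: 362/666 × $8,545.00 → $4,644.57
After Jul 8: 551 on hand, pool $6,617.43 (≈ $12.0099 each)
Jul 9, sell 68: 68/551 × $6,617.43 → $816.67
Total COGS = $4,644.57 + $816.67 = $5,461.24
Ending inventory (cost pool remaining) = $5,800.76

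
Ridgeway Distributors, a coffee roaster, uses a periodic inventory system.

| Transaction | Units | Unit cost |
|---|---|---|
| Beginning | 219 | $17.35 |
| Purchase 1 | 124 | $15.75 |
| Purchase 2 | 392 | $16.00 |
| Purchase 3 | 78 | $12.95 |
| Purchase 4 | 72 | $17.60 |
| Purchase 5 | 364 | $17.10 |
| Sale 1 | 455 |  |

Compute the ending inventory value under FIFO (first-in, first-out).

Sale 1 (455) [FIFO — oldest first]: 219 @ $17.35 + 124 @ $15.75 + 112 @ $16.00 = $7,544.65
Ending inventory: 280 @ $16.00 + 78 @ $12.95 + 72 @ $17.60 + 364 @ $17.10 = $12,981.70

Ending inventory = $12,981.70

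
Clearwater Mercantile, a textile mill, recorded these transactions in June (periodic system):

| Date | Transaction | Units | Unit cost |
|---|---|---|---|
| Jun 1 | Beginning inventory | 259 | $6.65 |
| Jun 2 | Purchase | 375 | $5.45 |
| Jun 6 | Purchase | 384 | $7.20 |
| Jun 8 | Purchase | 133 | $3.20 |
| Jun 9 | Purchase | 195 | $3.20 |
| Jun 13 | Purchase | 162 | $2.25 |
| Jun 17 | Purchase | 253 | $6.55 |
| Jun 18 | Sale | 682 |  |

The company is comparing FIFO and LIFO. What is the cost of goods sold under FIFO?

FIFO COGS: 259 @ $6.65 + 375 @ $5.45 + 48 @ $7.20 = $4,111.70
LIFO COGS: 253 @ $6.55 + 162 @ $2.25 + 195 @ $3.20 + 72 @ $3.20 = $2,876.05

COGS = $4,111.70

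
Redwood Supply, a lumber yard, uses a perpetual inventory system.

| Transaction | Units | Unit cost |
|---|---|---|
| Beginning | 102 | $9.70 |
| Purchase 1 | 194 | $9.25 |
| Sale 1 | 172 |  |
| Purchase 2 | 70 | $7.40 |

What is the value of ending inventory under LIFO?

Sale 1 (172) [LIFO — newest first]: 172 @ $9.25 = $1,591.00
Ending inventory: 102 @ $9.70 + 22 @ $9.25 + 70 @ $7.40 = $1,710.90

Ending inventory = $1,710.90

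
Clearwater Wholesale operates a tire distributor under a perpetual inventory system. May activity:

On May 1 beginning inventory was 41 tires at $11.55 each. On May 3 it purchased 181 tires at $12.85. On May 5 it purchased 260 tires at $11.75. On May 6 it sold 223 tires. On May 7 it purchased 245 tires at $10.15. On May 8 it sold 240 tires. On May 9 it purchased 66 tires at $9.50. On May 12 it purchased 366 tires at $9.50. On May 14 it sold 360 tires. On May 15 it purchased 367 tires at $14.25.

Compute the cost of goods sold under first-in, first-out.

COGS = $9,253.15

May 6, 223 sold [FIFO — oldest first]: 41 @ $11.55 + 181 @ $12.85 + 1 @ $11.75 = $2,811.15
May 8, 240 sold [FIFO — oldest first]: 240 @ $11.75 = $2,820.00
May 14, 360 sold [FIFO — oldest first]: 19 @ $11.75 + 245 @ $10.15 + 66 @ $9.50 + 30 @ $9.50 = $3,622.00
Total COGS = $2,811.15 + $2,820.00 + $3,622.00 = $9,253.15
Ending inventory: 336 @ $9.50 + 367 @ $14.25 = $8,421.75
Check: goods available $17,674.90 = COGS $9,253.15 + ending $8,421.75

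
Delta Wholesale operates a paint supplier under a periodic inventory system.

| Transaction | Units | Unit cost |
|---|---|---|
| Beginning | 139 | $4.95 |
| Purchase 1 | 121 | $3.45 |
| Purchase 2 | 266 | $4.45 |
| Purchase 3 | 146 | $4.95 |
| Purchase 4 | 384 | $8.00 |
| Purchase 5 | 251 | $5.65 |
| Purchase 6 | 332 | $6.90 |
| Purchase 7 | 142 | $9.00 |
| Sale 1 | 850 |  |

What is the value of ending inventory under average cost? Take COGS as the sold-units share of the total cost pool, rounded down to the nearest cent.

Ending inventory = $5,787.18

Sale 1, sell 850: 850/1781 × $11,070.85 → $5,283.67
Ending inventory (cost pool remaining) = $5,787.18
Check: goods available $11,070.85 = COGS $5,283.67 + ending $5,787.18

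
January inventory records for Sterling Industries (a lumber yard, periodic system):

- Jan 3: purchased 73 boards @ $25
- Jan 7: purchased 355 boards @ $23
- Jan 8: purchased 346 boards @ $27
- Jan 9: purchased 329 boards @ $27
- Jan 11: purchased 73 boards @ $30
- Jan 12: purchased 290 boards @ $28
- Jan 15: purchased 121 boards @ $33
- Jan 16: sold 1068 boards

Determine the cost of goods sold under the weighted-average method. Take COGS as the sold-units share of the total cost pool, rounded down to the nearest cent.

Jan 16, sell 1068: 1068/1587 × $42,518.00 → $28,613.24
Ending inventory (cost pool remaining) = $13,904.76

COGS = $28,613.24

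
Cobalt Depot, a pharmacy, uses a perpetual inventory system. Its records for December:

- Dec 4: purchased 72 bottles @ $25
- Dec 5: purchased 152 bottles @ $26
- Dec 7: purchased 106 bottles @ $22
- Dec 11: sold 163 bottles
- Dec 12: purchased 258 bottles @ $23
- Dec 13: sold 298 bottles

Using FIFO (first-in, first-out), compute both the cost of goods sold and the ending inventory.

COGS = $11,097; ending inventory = $2,921

Dec 11, 163 sold [FIFO — oldest first]: 72 @ $25 + 91 @ $26 = $4,166
Dec 13, 298 sold [FIFO — oldest first]: 61 @ $26 + 106 @ $22 + 131 @ $23 = $6,931
Total COGS = $4,166 + $6,931 = $11,097
Ending inventory: 127 @ $23 = $2,921
Check: goods available $14,018 = COGS $11,097 + ending $2,921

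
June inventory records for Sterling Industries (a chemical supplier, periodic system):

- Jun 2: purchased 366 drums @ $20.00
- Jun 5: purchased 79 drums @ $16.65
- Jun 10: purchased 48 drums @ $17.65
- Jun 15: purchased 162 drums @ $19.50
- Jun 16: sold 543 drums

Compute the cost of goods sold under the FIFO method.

COGS = $10,457.55

Jun 16, 543 sold [FIFO — oldest first]: 366 @ $20.00 + 79 @ $16.65 + 48 @ $17.65 + 50 @ $19.50 = $10,457.55
Ending inventory: 112 @ $19.50 = $2,184.00
Check: goods available $12,641.55 = COGS $10,457.55 + ending $2,184.00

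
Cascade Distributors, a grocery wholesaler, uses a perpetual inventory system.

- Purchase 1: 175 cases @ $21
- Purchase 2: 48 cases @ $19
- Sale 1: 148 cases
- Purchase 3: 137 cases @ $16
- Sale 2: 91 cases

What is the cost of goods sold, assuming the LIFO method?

COGS = $4,468

Sale 1 (148) [LIFO — newest first]: 48 @ $19 + 100 @ $21 = $3,012
Sale 2 (91) [LIFO — newest first]: 91 @ $16 = $1,456
Total COGS = $3,012 + $1,456 = $4,468
Ending inventory: 75 @ $21 + 46 @ $16 = $2,311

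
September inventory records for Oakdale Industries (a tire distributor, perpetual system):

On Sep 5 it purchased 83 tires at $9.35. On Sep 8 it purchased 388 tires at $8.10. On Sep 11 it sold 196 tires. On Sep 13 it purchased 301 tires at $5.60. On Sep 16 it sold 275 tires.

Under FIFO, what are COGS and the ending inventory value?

Sep 11, 196 sold [FIFO — oldest first]: 83 @ $9.35 + 113 @ $8.10 = $1,691.35
Sep 16, 275 sold [FIFO — oldest first]: 275 @ $8.10 = $2,227.50
Total COGS = $1,691.35 + $2,227.50 = $3,918.85
Ending inventory: 301 @ $5.60 = $1,685.60

COGS = $3,918.85; ending inventory = $1,685.60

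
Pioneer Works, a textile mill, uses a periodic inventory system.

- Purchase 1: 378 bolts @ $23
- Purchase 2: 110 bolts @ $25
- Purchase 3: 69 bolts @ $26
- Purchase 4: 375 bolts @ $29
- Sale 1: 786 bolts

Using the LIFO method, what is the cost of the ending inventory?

Sale 1 (786) [LIFO — newest first]: 375 @ $29 + 69 @ $26 + 110 @ $25 + 232 @ $23 = $20,755
Ending inventory: 146 @ $23 = $3,358

Ending inventory = $3,358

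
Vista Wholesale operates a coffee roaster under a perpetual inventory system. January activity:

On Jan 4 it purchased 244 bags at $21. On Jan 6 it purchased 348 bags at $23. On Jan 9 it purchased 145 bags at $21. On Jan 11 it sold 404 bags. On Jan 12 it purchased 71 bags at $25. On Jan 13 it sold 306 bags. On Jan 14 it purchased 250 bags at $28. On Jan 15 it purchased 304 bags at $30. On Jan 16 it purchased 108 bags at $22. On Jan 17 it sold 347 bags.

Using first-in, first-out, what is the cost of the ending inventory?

Ending inventory = $11,524

Jan 11, 404 sold [FIFO — oldest first]: 244 @ $21 + 160 @ $23 = $8,804
Jan 13, 306 sold [FIFO — oldest first]: 188 @ $23 + 118 @ $21 = $6,802
Jan 17, 347 sold [FIFO — oldest first]: 27 @ $21 + 71 @ $25 + 249 @ $28 = $9,314
Total COGS = $8,804 + $6,802 + $9,314 = $24,920
Ending inventory: 1 @ $28 + 304 @ $30 + 108 @ $22 = $11,524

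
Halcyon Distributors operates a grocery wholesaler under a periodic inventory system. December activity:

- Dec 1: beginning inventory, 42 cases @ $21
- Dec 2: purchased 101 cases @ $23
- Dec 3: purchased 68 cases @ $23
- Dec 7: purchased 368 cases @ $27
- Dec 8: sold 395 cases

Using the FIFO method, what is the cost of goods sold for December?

COGS = $9,737

Dec 8, 395 sold [FIFO — oldest first]: 42 @ $21 + 101 @ $23 + 68 @ $23 + 184 @ $27 = $9,737
Ending inventory: 184 @ $27 = $4,968
Check: goods available $14,705 = COGS $9,737 + ending $4,968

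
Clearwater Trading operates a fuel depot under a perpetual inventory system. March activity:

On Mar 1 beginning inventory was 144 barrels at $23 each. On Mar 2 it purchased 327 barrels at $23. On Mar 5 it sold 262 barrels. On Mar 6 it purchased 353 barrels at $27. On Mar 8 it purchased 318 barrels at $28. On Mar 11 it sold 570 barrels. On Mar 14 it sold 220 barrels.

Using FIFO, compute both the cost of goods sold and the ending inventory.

COGS = $26,748; ending inventory = $2,520

Mar 5, 262 sold [FIFO — oldest first]: 144 @ $23 + 118 @ $23 = $6,026
Mar 11, 570 sold [FIFO — oldest first]: 209 @ $23 + 353 @ $27 + 8 @ $28 = $14,562
Mar 14, 220 sold [FIFO — oldest first]: 220 @ $28 = $6,160
Total COGS = $6,026 + $14,562 + $6,160 = $26,748
Ending inventory: 90 @ $28 = $2,520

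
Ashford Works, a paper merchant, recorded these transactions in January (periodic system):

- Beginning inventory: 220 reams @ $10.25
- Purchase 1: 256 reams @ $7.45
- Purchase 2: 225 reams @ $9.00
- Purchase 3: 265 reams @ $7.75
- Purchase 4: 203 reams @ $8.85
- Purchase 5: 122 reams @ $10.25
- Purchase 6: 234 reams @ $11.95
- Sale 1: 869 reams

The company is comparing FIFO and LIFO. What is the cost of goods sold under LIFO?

FIFO COGS: 220 @ $10.25 + 256 @ $7.45 + 225 @ $9.00 + 168 @ $7.75 = $7,489.20
LIFO COGS: 234 @ $11.95 + 122 @ $10.25 + 203 @ $8.85 + 265 @ $7.75 + 45 @ $9.00 = $8,302.10

COGS = $8,302.10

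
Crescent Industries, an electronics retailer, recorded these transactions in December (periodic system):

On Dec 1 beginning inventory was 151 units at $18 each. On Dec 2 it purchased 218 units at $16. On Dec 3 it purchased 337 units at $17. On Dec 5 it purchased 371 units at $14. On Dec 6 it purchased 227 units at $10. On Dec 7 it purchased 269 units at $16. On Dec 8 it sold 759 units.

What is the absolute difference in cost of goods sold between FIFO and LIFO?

$2,421

FIFO COGS: 151 @ $18 + 218 @ $16 + 337 @ $17 + 53 @ $14 = $12,677
LIFO COGS: 269 @ $16 + 227 @ $10 + 263 @ $14 = $10,256
Difference = |$12,677 − $10,256| = $2,421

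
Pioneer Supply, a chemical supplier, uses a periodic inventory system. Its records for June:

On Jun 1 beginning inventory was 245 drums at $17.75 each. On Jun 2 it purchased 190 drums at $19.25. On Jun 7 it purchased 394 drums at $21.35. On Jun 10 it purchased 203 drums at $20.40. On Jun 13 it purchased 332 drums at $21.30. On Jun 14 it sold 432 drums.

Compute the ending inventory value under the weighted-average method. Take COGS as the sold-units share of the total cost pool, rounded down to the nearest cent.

Ending inventory = $18,879.80

Jun 14, sell 432: 432/1364 × $27,630.95 → $8,751.15
Ending inventory (cost pool remaining) = $18,879.80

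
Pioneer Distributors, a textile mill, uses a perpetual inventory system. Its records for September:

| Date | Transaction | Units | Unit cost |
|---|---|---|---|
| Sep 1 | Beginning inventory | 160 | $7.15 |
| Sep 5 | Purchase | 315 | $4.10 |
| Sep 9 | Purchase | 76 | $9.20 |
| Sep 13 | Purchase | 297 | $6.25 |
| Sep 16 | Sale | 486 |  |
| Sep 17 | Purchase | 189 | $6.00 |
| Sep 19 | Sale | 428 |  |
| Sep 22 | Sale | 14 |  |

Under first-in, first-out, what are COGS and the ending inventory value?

COGS = $5,470.95; ending inventory = $654.00

Sep 16, 486 sold [FIFO — oldest first]: 160 @ $7.15 + 315 @ $4.10 + 11 @ $9.20 = $2,536.70
Sep 19, 428 sold [FIFO — oldest first]: 65 @ $9.20 + 297 @ $6.25 + 66 @ $6.00 = $2,850.25
Sep 22, 14 sold [FIFO — oldest first]: 14 @ $6.00 = $84.00
Total COGS = $2,536.70 + $2,850.25 + $84.00 = $5,470.95
Ending inventory: 109 @ $6.00 = $654.00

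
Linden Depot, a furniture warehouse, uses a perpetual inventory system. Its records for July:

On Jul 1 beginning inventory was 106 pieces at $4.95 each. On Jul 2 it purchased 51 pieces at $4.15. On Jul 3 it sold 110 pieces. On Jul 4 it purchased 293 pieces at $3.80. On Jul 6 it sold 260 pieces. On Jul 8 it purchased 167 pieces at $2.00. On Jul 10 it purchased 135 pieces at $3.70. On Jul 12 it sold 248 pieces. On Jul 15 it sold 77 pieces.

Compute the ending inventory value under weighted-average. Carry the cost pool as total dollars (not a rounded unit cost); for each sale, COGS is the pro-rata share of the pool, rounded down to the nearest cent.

Ending inventory = $171.21

After Jul 1: 106 on hand, pool $524.70 (≈ $4.9500 each)
After Jul 2: 157 on hand, pool $736.35 (≈ $4.6901 each)
Jul 3, sell 110: 110/157 × $736.35 → $515.91
After Jul 4: 340 on hand, pool $1,333.84 (≈ $3.9231 each)
Jul 6, sell 260: 260/340 × $1,333.84 → $1,019.99
After Jul 8: 247 on hand, pool $647.85 (≈ $2.6229 each)
After Jul 10: 382 on hand, pool $1,147.35 (≈ $3.0035 each)
Jul 12, sell 248: 248/382 × $1,147.35 → $744.87
Jul 15, sell 77: 77/134 × $402.48 → $231.27
Total COGS = $515.91 + $1,019.99 + $744.87 + $231.27 = $2,512.04
Ending inventory (cost pool remaining) = $171.21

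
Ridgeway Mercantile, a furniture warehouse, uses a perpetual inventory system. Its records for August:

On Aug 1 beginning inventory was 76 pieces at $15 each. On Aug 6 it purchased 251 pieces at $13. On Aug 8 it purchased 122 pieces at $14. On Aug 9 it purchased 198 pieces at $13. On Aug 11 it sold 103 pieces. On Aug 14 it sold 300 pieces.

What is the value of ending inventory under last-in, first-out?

Ending inventory = $3,324

Aug 11, 103 sold [LIFO — newest first]: 103 @ $13 = $1,339
Aug 14, 300 sold [LIFO — newest first]: 95 @ $13 + 122 @ $14 + 83 @ $13 = $4,022
Total COGS = $1,339 + $4,022 = $5,361
Ending inventory: 76 @ $15 + 168 @ $13 = $3,324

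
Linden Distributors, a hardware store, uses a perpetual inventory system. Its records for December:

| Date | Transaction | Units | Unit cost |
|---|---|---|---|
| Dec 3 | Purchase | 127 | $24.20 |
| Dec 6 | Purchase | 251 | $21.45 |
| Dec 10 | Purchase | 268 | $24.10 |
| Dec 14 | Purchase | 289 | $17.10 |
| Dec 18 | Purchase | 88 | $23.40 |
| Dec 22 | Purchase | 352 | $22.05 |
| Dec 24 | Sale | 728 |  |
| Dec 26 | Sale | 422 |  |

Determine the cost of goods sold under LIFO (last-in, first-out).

COGS = $24,503.35

Dec 24, 728 sold [LIFO — newest first]: 352 @ $22.05 + 88 @ $23.40 + 288 @ $17.10 = $14,745.60
Dec 26, 422 sold [LIFO — newest first]: 1 @ $17.10 + 268 @ $24.10 + 153 @ $21.45 = $9,757.75
Total COGS = $14,745.60 + $9,757.75 = $24,503.35
Ending inventory: 127 @ $24.20 + 98 @ $21.45 = $5,175.50
Check: goods available $29,678.85 = COGS $24,503.35 + ending $5,175.50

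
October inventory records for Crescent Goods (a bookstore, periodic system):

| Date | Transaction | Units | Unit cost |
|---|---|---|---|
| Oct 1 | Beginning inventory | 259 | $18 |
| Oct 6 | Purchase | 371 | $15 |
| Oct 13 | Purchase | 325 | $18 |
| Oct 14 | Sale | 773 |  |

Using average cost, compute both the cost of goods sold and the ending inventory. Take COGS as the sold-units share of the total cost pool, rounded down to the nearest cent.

COGS = $13,013.11; ending inventory = $3,063.89

Oct 14, sell 773: 773/955 × $16,077.00 → $13,013.11
Ending inventory (cost pool remaining) = $3,063.89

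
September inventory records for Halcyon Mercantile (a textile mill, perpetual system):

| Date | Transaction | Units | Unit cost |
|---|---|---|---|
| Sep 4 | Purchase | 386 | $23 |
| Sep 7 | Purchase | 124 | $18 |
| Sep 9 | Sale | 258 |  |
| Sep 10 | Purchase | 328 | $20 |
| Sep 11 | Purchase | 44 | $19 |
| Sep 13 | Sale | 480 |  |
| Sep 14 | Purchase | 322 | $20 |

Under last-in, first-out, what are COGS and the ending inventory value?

COGS = $15,194; ending inventory = $9,752

Sep 9, 258 sold [LIFO — newest first]: 124 @ $18 + 134 @ $23 = $5,314
Sep 13, 480 sold [LIFO — newest first]: 44 @ $19 + 328 @ $20 + 108 @ $23 = $9,880
Total COGS = $5,314 + $9,880 = $15,194
Ending inventory: 144 @ $23 + 322 @ $20 = $9,752
Check: goods available $24,946 = COGS $15,194 + ending $9,752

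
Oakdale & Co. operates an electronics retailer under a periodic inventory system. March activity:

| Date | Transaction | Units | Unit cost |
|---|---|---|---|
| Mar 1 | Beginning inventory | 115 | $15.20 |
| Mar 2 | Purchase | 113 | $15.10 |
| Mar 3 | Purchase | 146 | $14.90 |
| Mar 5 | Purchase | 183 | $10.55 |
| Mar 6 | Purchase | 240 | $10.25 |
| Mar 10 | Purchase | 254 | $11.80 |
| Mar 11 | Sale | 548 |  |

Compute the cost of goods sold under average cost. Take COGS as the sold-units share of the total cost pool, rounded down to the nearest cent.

COGS = $6,787.45

Mar 11, sell 548: 548/1051 × $13,017.55 → $6,787.45
Ending inventory (cost pool remaining) = $6,230.10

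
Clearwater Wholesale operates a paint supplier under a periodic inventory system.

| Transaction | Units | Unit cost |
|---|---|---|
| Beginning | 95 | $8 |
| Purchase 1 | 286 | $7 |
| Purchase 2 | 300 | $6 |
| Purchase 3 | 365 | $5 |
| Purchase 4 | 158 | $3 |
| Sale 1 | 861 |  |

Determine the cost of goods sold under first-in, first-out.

Sale 1 (861) [FIFO — oldest first]: 95 @ $8 + 286 @ $7 + 300 @ $6 + 180 @ $5 = $5,462
Ending inventory: 185 @ $5 + 158 @ $3 = $1,399
Check: goods available $6,861 = COGS $5,462 + ending $1,399

COGS = $5,462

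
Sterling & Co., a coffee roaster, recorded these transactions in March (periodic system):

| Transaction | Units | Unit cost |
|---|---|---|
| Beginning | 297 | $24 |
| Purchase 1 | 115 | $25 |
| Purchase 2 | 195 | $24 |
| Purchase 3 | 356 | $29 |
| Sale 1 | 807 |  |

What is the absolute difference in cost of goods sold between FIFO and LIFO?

$780

FIFO COGS: 297 @ $24 + 115 @ $25 + 195 @ $24 + 200 @ $29 = $20,483
LIFO COGS: 356 @ $29 + 195 @ $24 + 115 @ $25 + 141 @ $24 = $21,263
Difference = |$20,483 − $21,263| = $780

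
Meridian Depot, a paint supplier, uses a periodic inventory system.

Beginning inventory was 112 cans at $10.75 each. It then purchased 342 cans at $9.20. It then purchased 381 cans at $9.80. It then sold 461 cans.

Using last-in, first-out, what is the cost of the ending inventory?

Sale 1 (461) [LIFO — newest first]: 381 @ $9.80 + 80 @ $9.20 = $4,469.80
Ending inventory: 112 @ $10.75 + 262 @ $9.20 = $3,614.40

Ending inventory = $3,614.40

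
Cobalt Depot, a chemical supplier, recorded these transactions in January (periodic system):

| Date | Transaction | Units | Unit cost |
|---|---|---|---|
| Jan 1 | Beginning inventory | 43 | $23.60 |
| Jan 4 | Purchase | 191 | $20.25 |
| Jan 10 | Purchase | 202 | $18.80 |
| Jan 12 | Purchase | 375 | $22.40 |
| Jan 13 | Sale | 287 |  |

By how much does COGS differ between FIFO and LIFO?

$549.85

FIFO COGS: 43 @ $23.60 + 191 @ $20.25 + 53 @ $18.80 = $5,878.95
LIFO COGS: 287 @ $22.40 = $6,428.80
Difference = |$5,878.95 − $6,428.80| = $549.85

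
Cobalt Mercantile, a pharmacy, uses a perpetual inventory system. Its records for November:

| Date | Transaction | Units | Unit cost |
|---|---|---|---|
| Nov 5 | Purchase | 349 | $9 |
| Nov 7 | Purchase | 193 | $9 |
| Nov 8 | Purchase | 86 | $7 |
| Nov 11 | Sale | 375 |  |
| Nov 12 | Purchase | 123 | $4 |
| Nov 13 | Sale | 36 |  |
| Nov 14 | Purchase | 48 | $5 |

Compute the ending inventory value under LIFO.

Ending inventory = $2,865

Nov 11, 375 sold [LIFO — newest first]: 86 @ $7 + 193 @ $9 + 96 @ $9 = $3,203
Nov 13, 36 sold [LIFO — newest first]: 36 @ $4 = $144
Total COGS = $3,203 + $144 = $3,347
Ending inventory: 253 @ $9 + 87 @ $4 + 48 @ $5 = $2,865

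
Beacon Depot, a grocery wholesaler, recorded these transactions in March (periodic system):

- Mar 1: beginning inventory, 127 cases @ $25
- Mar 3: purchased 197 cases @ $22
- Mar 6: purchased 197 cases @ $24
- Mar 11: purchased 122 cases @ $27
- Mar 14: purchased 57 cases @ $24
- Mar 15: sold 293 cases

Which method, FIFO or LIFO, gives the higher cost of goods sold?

FIFO COGS: 127 @ $25 + 166 @ $22 = $6,827
LIFO COGS: 57 @ $24 + 122 @ $27 + 114 @ $24 = $7,398

LIFO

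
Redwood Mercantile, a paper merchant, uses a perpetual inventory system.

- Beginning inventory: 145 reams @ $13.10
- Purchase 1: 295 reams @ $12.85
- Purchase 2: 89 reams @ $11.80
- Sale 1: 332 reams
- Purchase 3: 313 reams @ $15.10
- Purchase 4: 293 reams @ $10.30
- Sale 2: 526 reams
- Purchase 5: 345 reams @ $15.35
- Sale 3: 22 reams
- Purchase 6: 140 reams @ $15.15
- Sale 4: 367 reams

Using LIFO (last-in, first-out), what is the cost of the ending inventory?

Sale 1 (332) [LIFO — newest first]: 89 @ $11.80 + 243 @ $12.85 = $4,172.75
Sale 2 (526) [LIFO — newest first]: 293 @ $10.30 + 233 @ $15.10 = $6,536.20
Sale 3 (22) [LIFO — newest first]: 22 @ $15.35 = $337.70
Sale 4 (367) [LIFO — newest first]: 140 @ $15.15 + 227 @ $15.35 = $5,605.45
Total COGS = $4,172.75 + $6,536.20 + $337.70 + $5,605.45 = $16,652.10
Ending inventory: 145 @ $13.10 + 52 @ $12.85 + 80 @ $15.10 + 96 @ $15.35 = $5,249.30

Ending inventory = $5,249.30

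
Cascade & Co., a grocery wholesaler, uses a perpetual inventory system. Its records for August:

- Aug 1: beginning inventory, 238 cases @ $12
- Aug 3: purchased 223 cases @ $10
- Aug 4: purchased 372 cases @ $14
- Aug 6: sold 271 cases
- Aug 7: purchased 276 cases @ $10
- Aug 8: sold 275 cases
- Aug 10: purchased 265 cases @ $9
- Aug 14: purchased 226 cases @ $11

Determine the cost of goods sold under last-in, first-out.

Aug 6, 271 sold [LIFO — newest first]: 271 @ $14 = $3,794
Aug 8, 275 sold [LIFO — newest first]: 275 @ $10 = $2,750
Total COGS = $3,794 + $2,750 = $6,544
Ending inventory: 238 @ $12 + 223 @ $10 + 101 @ $14 + 1 @ $10 + 265 @ $9 + 226 @ $11 = $11,381
Check: goods available $17,925 = COGS $6,544 + ending $11,381

COGS = $6,544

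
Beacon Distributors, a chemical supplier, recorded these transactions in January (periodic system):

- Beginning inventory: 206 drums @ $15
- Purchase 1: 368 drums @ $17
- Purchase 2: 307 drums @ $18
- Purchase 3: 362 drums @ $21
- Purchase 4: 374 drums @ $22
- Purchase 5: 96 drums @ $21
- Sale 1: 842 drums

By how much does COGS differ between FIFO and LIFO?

FIFO COGS: 206 @ $15 + 368 @ $17 + 268 @ $18 = $14,170
LIFO COGS: 96 @ $21 + 374 @ $22 + 362 @ $21 + 10 @ $18 = $18,026
Difference = |$14,170 − $18,026| = $3,856

$3,856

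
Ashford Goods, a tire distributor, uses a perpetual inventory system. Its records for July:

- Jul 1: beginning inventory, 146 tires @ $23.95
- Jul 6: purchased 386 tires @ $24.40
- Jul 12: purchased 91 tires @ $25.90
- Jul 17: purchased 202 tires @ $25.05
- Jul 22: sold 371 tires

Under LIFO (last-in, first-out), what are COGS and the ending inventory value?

Jul 22, 371 sold [LIFO — newest first]: 202 @ $25.05 + 91 @ $25.90 + 78 @ $24.40 = $9,320.20
Ending inventory: 146 @ $23.95 + 308 @ $24.40 = $11,011.90
Check: goods available $20,332.10 = COGS $9,320.20 + ending $11,011.90

COGS = $9,320.20; ending inventory = $11,011.90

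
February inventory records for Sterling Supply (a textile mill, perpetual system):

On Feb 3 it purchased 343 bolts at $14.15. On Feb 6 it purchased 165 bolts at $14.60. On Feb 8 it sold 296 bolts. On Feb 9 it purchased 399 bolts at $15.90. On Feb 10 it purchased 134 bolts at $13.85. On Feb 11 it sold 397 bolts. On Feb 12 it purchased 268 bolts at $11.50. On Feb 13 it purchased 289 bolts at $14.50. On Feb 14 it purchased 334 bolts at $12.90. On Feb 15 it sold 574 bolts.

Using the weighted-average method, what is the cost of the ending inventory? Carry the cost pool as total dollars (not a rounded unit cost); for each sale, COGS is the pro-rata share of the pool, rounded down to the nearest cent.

Ending inventory = $9,031.54

After Feb 3: 343 on hand, pool $4,853.45 (≈ $14.1500 each)
After Feb 6: 508 on hand, pool $7,262.45 (≈ $14.2962 each)
Feb 8, sell 296: 296/508 × $7,262.45 → $4,231.66
After Feb 9: 611 on hand, pool $9,374.89 (≈ $15.3435 each)
After Feb 10: 745 on hand, pool $11,230.79 (≈ $15.0749 each)
Feb 11, sell 397: 397/745 × $11,230.79 → $5,984.72
After Feb 12: 616 on hand, pool $8,328.07 (≈ $13.5196 each)
After Feb 13: 905 on hand, pool $12,518.57 (≈ $13.8327 each)
After Feb 14: 1239 on hand, pool $16,827.17 (≈ $13.5813 each)
Feb 15, sell 574: 574/1239 × $16,827.17 → $7,795.63
Total COGS = $4,231.66 + $5,984.72 + $7,795.63 = $18,012.01
Ending inventory (cost pool remaining) = $9,031.54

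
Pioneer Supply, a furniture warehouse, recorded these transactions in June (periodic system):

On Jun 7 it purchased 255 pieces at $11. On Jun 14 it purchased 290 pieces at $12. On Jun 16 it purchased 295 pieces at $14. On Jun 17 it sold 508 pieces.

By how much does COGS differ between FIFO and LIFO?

$845

FIFO COGS: 255 @ $11 + 253 @ $12 = $5,841
LIFO COGS: 295 @ $14 + 213 @ $12 = $6,686
Difference = |$5,841 − $6,686| = $845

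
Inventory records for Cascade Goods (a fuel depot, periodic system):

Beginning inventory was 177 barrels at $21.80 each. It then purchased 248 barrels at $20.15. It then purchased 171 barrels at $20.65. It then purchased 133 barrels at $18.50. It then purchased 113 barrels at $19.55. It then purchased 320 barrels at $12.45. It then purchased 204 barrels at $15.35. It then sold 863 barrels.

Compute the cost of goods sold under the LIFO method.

COGS = $13,705.50

Sale 1 (863) [LIFO — newest first]: 204 @ $15.35 + 320 @ $12.45 + 113 @ $19.55 + 133 @ $18.50 + 93 @ $20.65 = $13,705.50
Ending inventory: 177 @ $21.80 + 248 @ $20.15 + 78 @ $20.65 = $10,466.50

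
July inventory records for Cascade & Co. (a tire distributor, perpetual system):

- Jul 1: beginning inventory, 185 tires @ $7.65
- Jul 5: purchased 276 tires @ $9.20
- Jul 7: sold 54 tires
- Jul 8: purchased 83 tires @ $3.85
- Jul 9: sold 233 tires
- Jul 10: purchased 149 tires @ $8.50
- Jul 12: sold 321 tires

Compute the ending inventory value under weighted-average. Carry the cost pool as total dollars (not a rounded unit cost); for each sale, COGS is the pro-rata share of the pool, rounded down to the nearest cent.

Ending inventory = $683.61

After Jul 1: 185 on hand, pool $1,415.25 (≈ $7.6500 each)
After Jul 5: 461 on hand, pool $3,954.45 (≈ $8.5780 each)
Jul 7, sell 54: 54/461 × $3,954.45 → $463.21
After Jul 8: 490 on hand, pool $3,810.79 (≈ $7.7771 each)
Jul 9, sell 233: 233/490 × $3,810.79 → $1,812.06
After Jul 10: 406 on hand, pool $3,265.23 (≈ $8.0424 each)
Jul 12, sell 321: 321/406 × $3,265.23 → $2,581.62
Total COGS = $463.21 + $1,812.06 + $2,581.62 = $4,856.89
Ending inventory (cost pool remaining) = $683.61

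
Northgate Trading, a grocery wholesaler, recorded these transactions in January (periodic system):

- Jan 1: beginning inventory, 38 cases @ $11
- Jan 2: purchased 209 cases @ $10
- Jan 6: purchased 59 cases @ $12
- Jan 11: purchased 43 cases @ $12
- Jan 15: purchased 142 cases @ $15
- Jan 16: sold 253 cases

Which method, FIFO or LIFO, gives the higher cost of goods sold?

LIFO

FIFO COGS: 38 @ $11 + 209 @ $10 + 6 @ $12 = $2,580
LIFO COGS: 142 @ $15 + 43 @ $12 + 59 @ $12 + 9 @ $10 = $3,444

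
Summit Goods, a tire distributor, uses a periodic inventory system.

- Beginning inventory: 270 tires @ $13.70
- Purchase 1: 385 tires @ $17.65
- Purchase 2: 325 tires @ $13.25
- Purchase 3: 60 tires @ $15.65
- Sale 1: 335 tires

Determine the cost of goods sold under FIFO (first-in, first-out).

COGS = $4,846.25

Sale 1 (335) [FIFO — oldest first]: 270 @ $13.70 + 65 @ $17.65 = $4,846.25
Ending inventory: 320 @ $17.65 + 325 @ $13.25 + 60 @ $15.65 = $10,893.25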